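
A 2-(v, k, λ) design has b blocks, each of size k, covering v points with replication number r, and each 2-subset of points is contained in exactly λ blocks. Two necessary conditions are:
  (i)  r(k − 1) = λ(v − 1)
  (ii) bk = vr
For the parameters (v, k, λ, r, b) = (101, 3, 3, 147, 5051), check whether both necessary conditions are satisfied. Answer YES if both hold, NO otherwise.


Condition (i): r(k − 1) = 147·2 = 294; λ(v − 1) = 3·100 = 300. Match? NO.
Condition (ii): bk = 5051·3 = 15153; vr = 101·147 = 14847. Match? NO.
Both conditions hold? NO.

NO


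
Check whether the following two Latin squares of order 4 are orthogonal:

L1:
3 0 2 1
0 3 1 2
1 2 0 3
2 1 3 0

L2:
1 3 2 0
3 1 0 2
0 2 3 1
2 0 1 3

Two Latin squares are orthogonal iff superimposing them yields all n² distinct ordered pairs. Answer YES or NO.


Form the n² = 16 superimposed pairs (L1[i][j], L2[i][j]), row by row (rows and columns indexed from 0):
row 0: (3,1) (0,3) (2,2) (1,0)
row 1: (0,3) (3,1) (1,0) (2,2)
row 2: (1,0) (2,2) (0,3) (3,1)
row 3: (2,2) (1,0) (3,1) (0,3)
Orthogonality requires all 16 pairs distinct.
But the pair (0,3) repeats: cell (0,1) has L1 = 0, L2 = 3, and cell (1,0) has L1 = 0, L2 = 3.
A repeated pair means some other pair never occurs (only 4 distinct pairs out of 16), so the squares are not orthogonal.
Conclusion: NO.

NO


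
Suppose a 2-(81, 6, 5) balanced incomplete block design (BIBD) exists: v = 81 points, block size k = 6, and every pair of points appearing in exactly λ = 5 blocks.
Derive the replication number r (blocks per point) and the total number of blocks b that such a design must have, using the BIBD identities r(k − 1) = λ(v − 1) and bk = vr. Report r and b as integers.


Any 2-(v, k, λ) BIBD satisfies two necessary conditions:
  (i)  Each point sits in r blocks, and counting incidences through any fixed point gives r(k − 1) = λ(v − 1), so r = λ(v − 1)/(k − 1).
  (ii) Total incidences bk = vr, so b = vr/k.
Step 1: r = λ(v − 1)/(k − 1) = 5·(81 − 1)/(6 − 1) = 5·80/5 = 400/5 = 80.
Step 2: b = vr/k = 81·80/6 = 6480/6 = 1080.
Check integrality: r = 80 ∈ Z ✓, b = 1080 ∈ Z ✓.
(These identities are necessary conditions: they determine r and b for any design with these parameters, but do not by themselves prove that one exists.)

r = 80, b = 1080.


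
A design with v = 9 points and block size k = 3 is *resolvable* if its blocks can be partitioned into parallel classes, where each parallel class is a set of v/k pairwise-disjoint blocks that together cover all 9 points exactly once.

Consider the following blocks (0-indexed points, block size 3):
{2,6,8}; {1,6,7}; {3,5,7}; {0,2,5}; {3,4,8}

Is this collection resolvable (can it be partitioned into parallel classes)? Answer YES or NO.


v = 9, block size k = 3, number of blocks = 5.
For resolvability, blocks must partition into parallel classes of size v/k = 3.
Total blocks must therefore be a multiple of 3: 5 = 3·1 + 2 ⇒ not divisible ✗.
Resolvable? NO.

NO


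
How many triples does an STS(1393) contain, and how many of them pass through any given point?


An STS(v) is a 2-(v, 3, 1) BIBD: block size k = 3, λ = 1.
Replication: r(k − 1) = λ(v − 1) ⇒ r·2 = 1393 − 1 = 1392 ⇒ r = 696.
Block count: b = v(v − 1)/6 = 1393·1392/6 = 1939056/6 = 323176.

r = 696, b = 323176.


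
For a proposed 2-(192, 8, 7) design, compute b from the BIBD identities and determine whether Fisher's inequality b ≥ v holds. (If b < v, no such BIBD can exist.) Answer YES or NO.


r = λ(v − 1)/(k − 1) = 7·191/7 = 191.
b = vr/k = 192·191/8 = 4584.
Fisher's inequality: b ≥ v ⇔ 4584 ≥ 192? YES.

YES


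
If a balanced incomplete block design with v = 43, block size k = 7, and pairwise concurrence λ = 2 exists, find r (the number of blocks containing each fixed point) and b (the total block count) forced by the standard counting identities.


Any 2-(v, k, λ) BIBD satisfies two necessary conditions:
  (i)  Each point sits in r blocks, and counting incidences through any fixed point gives r(k − 1) = λ(v − 1), so r = λ(v − 1)/(k − 1).
  (ii) Total incidences bk = vr, so b = vr/k.
Step 1: r = λ(v − 1)/(k − 1) = 2·(43 − 1)/(7 − 1) = 2·42/6 = 84/6 = 14.
Step 2: b = vr/k = 43·14/7 = 602/7 = 86.
Check integrality: r = 14 ∈ Z ✓, b = 86 ∈ Z ✓.
(These identities are necessary conditions: they determine r and b for any design with these parameters, but do not by themselves prove that one exists.)

r = 14, b = 86.


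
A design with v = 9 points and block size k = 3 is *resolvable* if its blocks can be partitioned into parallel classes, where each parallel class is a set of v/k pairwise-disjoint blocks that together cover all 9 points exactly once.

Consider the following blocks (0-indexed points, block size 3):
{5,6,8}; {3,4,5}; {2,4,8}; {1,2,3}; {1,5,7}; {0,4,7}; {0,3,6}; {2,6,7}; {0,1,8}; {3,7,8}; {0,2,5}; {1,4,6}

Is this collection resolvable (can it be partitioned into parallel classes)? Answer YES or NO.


v = 9, block size k = 3, number of blocks = 12.
For resolvability, blocks must partition into parallel classes of size v/k = 3.
Total blocks must therefore be a multiple of 3: 12 = 3·4 + 0 ⇒ divisible ✓.
Greedy packing gives 4 candidate class(es). Each should be a full parallel class (size 3, covers all 9 points).
  Class 1 (3 blocks): {5,6,8}; {1,2,3}; {0,4,7}. Points covered: [0, 1, 2, 3, 4, 5, 6, 7, 8].
  Class 2 (3 blocks): {3,4,5}; {2,6,7}; {0,1,8}. Points covered: [0, 1, 2, 3, 4, 5, 6, 7, 8].
  Class 3 (3 blocks): {2,4,8}; {1,5,7}; {0,3,6}. Points covered: [0, 1, 2, 3, 4, 5, 6, 7, 8].
  Class 4 (3 blocks): {3,7,8}; {0,2,5}; {1,4,6}. Points covered: [0, 1, 2, 3, 4, 5, 6, 7, 8].
All classes full (size 3)? YES. All classes cover every point? YES.
Resolvable? YES.

YES


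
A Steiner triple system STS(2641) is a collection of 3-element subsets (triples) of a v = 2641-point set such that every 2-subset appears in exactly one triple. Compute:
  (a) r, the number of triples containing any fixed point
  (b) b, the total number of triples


An STS(v) is a 2-(v, 3, 1) BIBD: block size k = 3, λ = 1.
Replication: r(k − 1) = λ(v − 1) ⇒ r·2 = 2641 − 1 = 2640 ⇒ r = 1320.
Block count: bk = vr ⇒ b·3 = 2641·1320 = 3486120 ⇒ b = 1162040.

r = 1320, b = 1162040.


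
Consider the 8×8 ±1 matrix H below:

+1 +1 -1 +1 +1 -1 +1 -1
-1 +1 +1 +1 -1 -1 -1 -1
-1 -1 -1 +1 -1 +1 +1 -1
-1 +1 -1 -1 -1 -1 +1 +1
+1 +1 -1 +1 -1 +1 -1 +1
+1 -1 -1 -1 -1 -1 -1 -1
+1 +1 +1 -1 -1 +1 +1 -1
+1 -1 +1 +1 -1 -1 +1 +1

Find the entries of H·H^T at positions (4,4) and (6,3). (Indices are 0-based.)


Row 3 of H: [-1, 1, -1, -1, -1, -1, 1, 1].
Row 4 of H: [1, 1, -1, 1, -1, 1, -1, 1].
Row 6 of H: [1, 1, 1, -1, -1, 1, 1, -1].
(H·H^T)[4][4] = Σ_j H[4][j]·H[4][j] = (1)² + (1)² + (-1)² + (1)² + (-1)² + (1)² + (-1)² + (1)² = 1 + 1 + 1 + 1 + 1 + 1 + 1 + 1 = 8.
(H·H^T)[6][3] = Σ_j H[6][j]·H[3][j] = (1)·(-1) + (1)·(1) + (1)·(-1) + (-1)·(-1) + (-1)·(-1) + (1)·(-1) + (1)·(1) + (-1)·(1) = -1 + 1 + -1 + 1 + 1 + -1 + 1 + -1 = 0.
So rows 6 and 3 are orthogonal; the diagonal entry equals n = 8.

(4,4) entry = 8; (6,3) entry = 0.


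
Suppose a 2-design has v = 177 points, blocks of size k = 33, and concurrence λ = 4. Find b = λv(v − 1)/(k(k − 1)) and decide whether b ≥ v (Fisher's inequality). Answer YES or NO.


b = λv(v − 1)/(k(k − 1)) = 4·177·176/(33·32) = 124608/1056 = 118.
Compare with v = 177: b < v, so Fisher's inequality fails.

NO


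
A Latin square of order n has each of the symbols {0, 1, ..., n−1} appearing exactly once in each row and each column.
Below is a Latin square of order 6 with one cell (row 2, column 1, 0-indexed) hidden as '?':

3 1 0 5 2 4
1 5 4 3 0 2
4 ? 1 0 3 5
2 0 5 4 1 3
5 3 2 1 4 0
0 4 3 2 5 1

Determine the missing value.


Row 2 contains symbols [0, 1, 3, 4, 5] — missing [2].
Column 1 contains symbols [0, 1, 3, 4, 5] — missing [2].
The missing symbol must appear in both missing sets; intersection = [2].
Therefore the hidden value is 2.

Missing value = 2.


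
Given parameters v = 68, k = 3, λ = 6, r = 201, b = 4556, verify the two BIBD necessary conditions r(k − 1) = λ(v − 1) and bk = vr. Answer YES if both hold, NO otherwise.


Condition (i): r(k − 1) = 201·2 = 402; λ(v − 1) = 6·67 = 402. Match? YES.
Condition (ii): bk = 4556·3 = 13668; vr = 68·201 = 13668. Match? YES.
Both conditions hold? YES.

YES


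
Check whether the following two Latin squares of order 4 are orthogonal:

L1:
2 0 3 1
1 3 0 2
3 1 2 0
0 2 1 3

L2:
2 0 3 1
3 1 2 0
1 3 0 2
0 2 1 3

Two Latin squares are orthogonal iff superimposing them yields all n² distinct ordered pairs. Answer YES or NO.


Form the n² = 16 superimposed pairs (L1[i][j], L2[i][j]), row by row (rows and columns indexed from 0):
row 0: (2,2) (0,0) (3,3) (1,1)
row 1: (1,3) (3,1) (0,2) (2,0)
row 2: (3,1) (1,3) (2,0) (0,2)
row 3: (0,0) (2,2) (1,1) (3,3)
Orthogonality requires all 16 pairs distinct.
But the pair (3,1) repeats: cell (1,1) has L1 = 3, L2 = 1, and cell (2,0) has L1 = 3, L2 = 1.
A repeated pair means some other pair never occurs (only 8 distinct pairs out of 16), so the squares are not orthogonal.
Conclusion: NO.

NO


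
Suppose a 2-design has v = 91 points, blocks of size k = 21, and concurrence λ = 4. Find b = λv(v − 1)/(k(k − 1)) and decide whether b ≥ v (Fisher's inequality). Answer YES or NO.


b = λv(v − 1)/(k(k − 1)) = 4·91·90/(21·20) = 32760/420 = 78.
Compare with v = 91: b < v, so Fisher's inequality fails.

NO


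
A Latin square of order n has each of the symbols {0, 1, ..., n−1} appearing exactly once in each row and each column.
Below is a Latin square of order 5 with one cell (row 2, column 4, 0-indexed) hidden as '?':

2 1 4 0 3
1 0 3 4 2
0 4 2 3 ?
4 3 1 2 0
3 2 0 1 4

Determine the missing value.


Row 2 contains symbols [0, 2, 3, 4] — missing [1].
Column 4 contains symbols [0, 2, 3, 4] — missing [1].
The missing symbol must appear in both missing sets; intersection = [1].
Therefore the hidden value is 1.

Missing value = 1.


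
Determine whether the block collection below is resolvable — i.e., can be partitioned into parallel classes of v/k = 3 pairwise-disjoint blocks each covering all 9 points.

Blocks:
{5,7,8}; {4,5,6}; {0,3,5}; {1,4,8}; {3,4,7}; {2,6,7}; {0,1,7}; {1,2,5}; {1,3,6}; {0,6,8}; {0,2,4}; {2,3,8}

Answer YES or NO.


v = 9, block size k = 3, number of blocks = 12.
For resolvability, blocks must partition into parallel classes of size v/k = 3.
Total blocks must therefore be a multiple of 3: 12 = 3·4 + 0 ⇒ divisible ✓.
Greedy packing gives 4 candidate class(es). Each should be a full parallel class (size 3, covers all 9 points).
  Class 1 (3 blocks): {5,7,8}; {1,3,6}; {0,2,4}. Points covered: [0, 1, 2, 3, 4, 5, 6, 7, 8].
  Class 2 (3 blocks): {4,5,6}; {0,1,7}; {2,3,8}. Points covered: [0, 1, 2, 3, 4, 5, 6, 7, 8].
  Class 3 (3 blocks): {0,3,5}; {1,4,8}; {2,6,7}. Points covered: [0, 1, 2, 3, 4, 5, 6, 7, 8].
  Class 4 (3 blocks): {3,4,7}; {1,2,5}; {0,6,8}. Points covered: [0, 1, 2, 3, 4, 5, 6, 7, 8].
All classes full (size 3)? YES. All classes cover every point? YES.
Resolvable? YES.

YES


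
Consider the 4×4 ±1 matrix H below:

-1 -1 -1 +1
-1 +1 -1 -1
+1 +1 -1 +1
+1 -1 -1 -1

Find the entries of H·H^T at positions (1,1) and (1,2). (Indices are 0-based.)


Row 1 of H: [-1, 1, -1, -1].
Row 2 of H: [1, 1, -1, 1].
(H·H^T)[1][1] = Σ_j H[1][j]·H[1][j] = (-1)² + (1)² + (-1)² + (-1)² = 1 + 1 + 1 + 1 = 4.
(H·H^T)[1][2] = Σ_j H[1][j]·H[2][j] = (-1)·(1) + (1)·(1) + (-1)·(-1) + (-1)·(1) = -1 + 1 + 1 + -1 = 0.
So rows 1 and 2 are orthogonal; the diagonal entry equals n = 4.

(1,1) entry = 4; (1,2) entry = 0.


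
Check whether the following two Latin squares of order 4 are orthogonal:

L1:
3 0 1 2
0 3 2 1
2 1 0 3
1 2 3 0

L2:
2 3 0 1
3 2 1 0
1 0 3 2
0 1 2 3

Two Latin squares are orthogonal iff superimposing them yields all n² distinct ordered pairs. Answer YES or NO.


Form the n² = 16 superimposed pairs (L1[i][j], L2[i][j]), row by row (rows and columns indexed from 0):
row 0: (3,2) (0,3) (1,0) (2,1)
row 1: (0,3) (3,2) (2,1) (1,0)
row 2: (2,1) (1,0) (0,3) (3,2)
row 3: (1,0) (2,1) (3,2) (0,3)
Orthogonality requires all 16 pairs distinct.
But the pair (0,3) repeats: cell (0,1) has L1 = 0, L2 = 3, and cell (1,0) has L1 = 0, L2 = 3.
A repeated pair means some other pair never occurs (only 4 distinct pairs out of 16), so the squares are not orthogonal.
Conclusion: NO.

NO


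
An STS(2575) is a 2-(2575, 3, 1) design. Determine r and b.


An STS(v) is a 2-(v, 3, 1) BIBD: block size k = 3, λ = 1.
Replication: r(k − 1) = λ(v − 1) ⇒ r·2 = 2575 − 1 = 2574 ⇒ r = 1287.
Block count: b = v(v − 1)/6 = 2575·2574/6 = 6628050/6 = 1104675.

r = 1287, b = 1104675.


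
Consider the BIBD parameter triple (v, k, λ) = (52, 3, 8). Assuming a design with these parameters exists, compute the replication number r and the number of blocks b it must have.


Any 2-(v, k, λ) BIBD satisfies two necessary conditions:
  (i)  Each point sits in r blocks, and counting incidences through any fixed point gives r(k − 1) = λ(v − 1), so r = λ(v − 1)/(k − 1).
  (ii) Total incidences bk = vr, so b = vr/k.
Step 1: r = λ(v − 1)/(k − 1) = 8·(52 − 1)/(3 − 1) = 8·51/2 = 408/2 = 204.
Step 2: b = vr/k = 52·204/3 = 10608/3 = 3536.
Check integrality: r = 204 ∈ Z ✓, b = 3536 ∈ Z ✓.
(These identities are necessary conditions: they determine r and b for any design with these parameters, but do not by themselves prove that one exists.)

r = 204, b = 3536.


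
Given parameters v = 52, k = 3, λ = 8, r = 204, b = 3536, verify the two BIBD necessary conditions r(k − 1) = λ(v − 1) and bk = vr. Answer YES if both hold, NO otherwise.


Condition (i): r(k − 1) = 204·2 = 408; λ(v − 1) = 8·51 = 408. Match? YES.
Condition (ii): bk = 3536·3 = 10608; vr = 52·204 = 10608. Match? YES.
Both conditions hold? YES.

YES


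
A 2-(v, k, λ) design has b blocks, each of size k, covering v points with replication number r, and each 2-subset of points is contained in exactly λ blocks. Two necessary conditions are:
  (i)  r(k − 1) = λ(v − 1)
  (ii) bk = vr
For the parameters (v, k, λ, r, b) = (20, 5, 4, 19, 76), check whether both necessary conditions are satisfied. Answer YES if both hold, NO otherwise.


Condition (i): r(k − 1) = 19·4 = 76; λ(v − 1) = 4·19 = 76. Match? YES.
Condition (ii): bk = 76·5 = 380; vr = 20·19 = 380. Match? YES.
Both conditions hold? YES.

YES


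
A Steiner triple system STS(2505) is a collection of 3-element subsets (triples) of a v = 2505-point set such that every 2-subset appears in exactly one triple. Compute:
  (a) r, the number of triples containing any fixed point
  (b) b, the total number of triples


An STS(v) is a 2-(v, 3, 1) BIBD: block size k = 3, λ = 1.
Replication: r(k − 1) = λ(v − 1) ⇒ r·2 = 2505 − 1 = 2504 ⇒ r = 1252.
Block count: b = v(v − 1)/6 = 2505·2504/6 = 6272520/6 = 1045420.
(Check via bk = vr: 1045420·3 = 3136260 = 2505·1252 = 3136260 ✓.)

r = 1252, b = 1045420.


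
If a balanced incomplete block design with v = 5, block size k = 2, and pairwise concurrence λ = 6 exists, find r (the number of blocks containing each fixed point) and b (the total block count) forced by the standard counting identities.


Any 2-(v, k, λ) BIBD satisfies two necessary conditions:
  (i)  Each point sits in r blocks, and counting incidences through any fixed point gives r(k − 1) = λ(v − 1), so r = λ(v − 1)/(k − 1).
  (ii) Total incidences bk = vr, so b = vr/k.
Step 1: r = λ(v − 1)/(k − 1) = 6·(5 − 1)/(2 − 1) = 6·4/1 = 24/1 = 24.
Step 2: b = vr/k = 5·24/2 = 120/2 = 60.
Check integrality: r = 24 ∈ Z ✓, b = 60 ∈ Z ✓.
(These identities are necessary conditions: they determine r and b for any design with these parameters, but do not by themselves prove that one exists.)

r = 24, b = 60.


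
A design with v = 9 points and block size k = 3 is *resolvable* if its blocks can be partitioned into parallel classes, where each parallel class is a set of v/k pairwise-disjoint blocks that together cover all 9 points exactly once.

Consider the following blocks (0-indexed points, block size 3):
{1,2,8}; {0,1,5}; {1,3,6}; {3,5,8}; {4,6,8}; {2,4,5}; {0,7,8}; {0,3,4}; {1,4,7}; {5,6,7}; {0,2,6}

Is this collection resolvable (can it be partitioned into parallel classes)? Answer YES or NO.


v = 9, block size k = 3, number of blocks = 11.
For resolvability, blocks must partition into parallel classes of size v/k = 3.
Total blocks must therefore be a multiple of 3: 11 = 3·3 + 2 ⇒ not divisible ✗.
Resolvable? NO.

NO


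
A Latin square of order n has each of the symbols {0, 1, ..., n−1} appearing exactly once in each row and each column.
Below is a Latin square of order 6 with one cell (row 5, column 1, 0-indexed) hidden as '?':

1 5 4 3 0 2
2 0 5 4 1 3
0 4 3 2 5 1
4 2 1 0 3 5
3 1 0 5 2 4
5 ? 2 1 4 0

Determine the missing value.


Row 5 contains symbols [0, 1, 2, 4, 5] — missing [3].
Column 1 contains symbols [0, 1, 2, 4, 5] — missing [3].
The missing symbol must appear in both missing sets; intersection = [3].
Therefore the hidden value is 3.

Missing value = 3.


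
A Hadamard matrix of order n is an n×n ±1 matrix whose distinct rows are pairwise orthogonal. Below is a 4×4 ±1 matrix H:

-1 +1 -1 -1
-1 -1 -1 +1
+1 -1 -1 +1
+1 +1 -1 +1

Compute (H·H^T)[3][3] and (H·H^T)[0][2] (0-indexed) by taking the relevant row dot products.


Row 0 of H: [-1, 1, -1, -1].
Row 2 of H: [1, -1, -1, 1].
Row 3 of H: [1, 1, -1, 1].
(H·H^T)[3][3] = Σ_j H[3][j]·H[3][j] = (1)² + (1)² + (-1)² + (1)² = 1 + 1 + 1 + 1 = 4.
(H·H^T)[0][2] = Σ_j H[0][j]·H[2][j] = (-1)·(1) + (1)·(-1) + (-1)·(-1) + (-1)·(1) = -1 + -1 + 1 + -1 = -2.
Rows 0 and 2 are not orthogonal (dot product = -2 ≠ 0), so H is not a Hadamard matrix.

(3,3) entry = 4; (0,2) entry = -2.


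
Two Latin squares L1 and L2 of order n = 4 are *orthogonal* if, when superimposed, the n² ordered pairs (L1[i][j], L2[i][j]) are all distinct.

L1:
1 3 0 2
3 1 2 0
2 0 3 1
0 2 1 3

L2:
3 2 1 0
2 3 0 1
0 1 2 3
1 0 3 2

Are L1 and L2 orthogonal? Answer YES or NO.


Form the n² = 16 superimposed pairs (L1[i][j], L2[i][j]), row by row (rows and columns indexed from 0):
row 0: (1,3) (3,2) (0,1) (2,0)
row 1: (3,2) (1,3) (2,0) (0,1)
row 2: (2,0) (0,1) (3,2) (1,3)
row 3: (0,1) (2,0) (1,3) (3,2)
Orthogonality requires all 16 pairs distinct.
But the pair (3,2) repeats: cell (0,1) has L1 = 3, L2 = 2, and cell (1,0) has L1 = 3, L2 = 2.
A repeated pair means some other pair never occurs (only 4 distinct pairs out of 16), so the squares are not orthogonal.
Conclusion: NO.

NO


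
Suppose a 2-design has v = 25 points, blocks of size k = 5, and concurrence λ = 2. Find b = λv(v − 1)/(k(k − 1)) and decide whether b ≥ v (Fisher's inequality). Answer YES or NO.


b = λv(v − 1)/(k(k − 1)) = 2·25·24/(5·4) = 1200/20 = 60.
Compare with v = 25: b ≥ v, so Fisher's inequality holds.

YES


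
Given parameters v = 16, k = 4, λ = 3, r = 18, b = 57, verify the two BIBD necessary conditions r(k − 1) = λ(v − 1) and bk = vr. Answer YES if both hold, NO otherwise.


Condition (i): r(k − 1) = 18·3 = 54; λ(v − 1) = 3·15 = 45. Match? NO.
Condition (ii): bk = 57·4 = 228; vr = 16·18 = 288. Match? NO.
Both conditions hold? NO.

NO


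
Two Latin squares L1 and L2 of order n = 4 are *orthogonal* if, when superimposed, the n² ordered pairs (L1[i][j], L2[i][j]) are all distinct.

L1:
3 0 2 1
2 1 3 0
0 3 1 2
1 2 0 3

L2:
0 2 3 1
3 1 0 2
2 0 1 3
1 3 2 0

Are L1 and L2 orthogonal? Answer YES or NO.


Form the n² = 16 superimposed pairs (L1[i][j], L2[i][j]), row by row (rows and columns indexed from 0):
row 0: (3,0) (0,2) (2,3) (1,1)
row 1: (2,3) (1,1) (3,0) (0,2)
row 2: (0,2) (3,0) (1,1) (2,3)
row 3: (1,1) (2,3) (0,2) (3,0)
Orthogonality requires all 16 pairs distinct.
But the pair (2,3) repeats: cell (0,2) has L1 = 2, L2 = 3, and cell (1,0) has L1 = 2, L2 = 3.
A repeated pair means some other pair never occurs (only 4 distinct pairs out of 16), so the squares are not orthogonal.
Conclusion: NO.

NO


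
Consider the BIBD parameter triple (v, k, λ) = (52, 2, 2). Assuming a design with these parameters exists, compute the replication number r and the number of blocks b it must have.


Any 2-(v, k, λ) BIBD satisfies two necessary conditions:
  (i)  Each point sits in r blocks, and counting incidences through any fixed point gives r(k − 1) = λ(v − 1), so r = λ(v − 1)/(k − 1).
  (ii) Total incidences bk = vr, so b = vr/k.
Step 1: r = λ(v − 1)/(k − 1) = 2·(52 − 1)/(2 − 1) = 2·51/1 = 102/1 = 102.
Step 2: b = vr/k = 52·102/2 = 5304/2 = 2652.
Check integrality: r = 102 ∈ Z ✓, b = 2652 ∈ Z ✓.
(These identities are necessary conditions: they determine r and b for any design with these parameters, but do not by themselves prove that one exists.)

r = 102, b = 2652.


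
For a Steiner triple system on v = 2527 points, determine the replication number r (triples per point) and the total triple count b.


An STS(v) is a 2-(v, 3, 1) BIBD: block size k = 3, λ = 1.
Replication: r(k − 1) = λ(v − 1) ⇒ r·2 = 2527 − 1 = 2526 ⇒ r = 1263.
Block count: bk = vr ⇒ b·3 = 2527·1263 = 3191601 ⇒ b = 1063867.
(Check via b = v(v − 1)/6 = 2527·2526/6 = 6383202/6 = 1063867.)

r = 1263, b = 1063867.


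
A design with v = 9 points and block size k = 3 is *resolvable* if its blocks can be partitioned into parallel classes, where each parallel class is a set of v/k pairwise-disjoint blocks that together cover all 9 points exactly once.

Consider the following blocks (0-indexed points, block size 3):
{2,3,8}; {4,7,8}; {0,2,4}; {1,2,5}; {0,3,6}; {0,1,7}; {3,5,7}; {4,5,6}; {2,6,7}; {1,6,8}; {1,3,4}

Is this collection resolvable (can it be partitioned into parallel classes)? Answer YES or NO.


v = 9, block size k = 3, number of blocks = 11.
For resolvability, blocks must partition into parallel classes of size v/k = 3.
Total blocks must therefore be a multiple of 3: 11 = 3·3 + 2 ⇒ not divisible ✗.
Resolvable? NO.

NO


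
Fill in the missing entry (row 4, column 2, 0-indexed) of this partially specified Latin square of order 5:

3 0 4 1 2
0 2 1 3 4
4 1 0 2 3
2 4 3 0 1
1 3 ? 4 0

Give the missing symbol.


Row 4 contains symbols [0, 1, 3, 4] — missing [2].
Column 2 contains symbols [0, 1, 3, 4] — missing [2].
The missing symbol must appear in both missing sets; intersection = [2].
Therefore the hidden value is 2.

Missing value = 2.


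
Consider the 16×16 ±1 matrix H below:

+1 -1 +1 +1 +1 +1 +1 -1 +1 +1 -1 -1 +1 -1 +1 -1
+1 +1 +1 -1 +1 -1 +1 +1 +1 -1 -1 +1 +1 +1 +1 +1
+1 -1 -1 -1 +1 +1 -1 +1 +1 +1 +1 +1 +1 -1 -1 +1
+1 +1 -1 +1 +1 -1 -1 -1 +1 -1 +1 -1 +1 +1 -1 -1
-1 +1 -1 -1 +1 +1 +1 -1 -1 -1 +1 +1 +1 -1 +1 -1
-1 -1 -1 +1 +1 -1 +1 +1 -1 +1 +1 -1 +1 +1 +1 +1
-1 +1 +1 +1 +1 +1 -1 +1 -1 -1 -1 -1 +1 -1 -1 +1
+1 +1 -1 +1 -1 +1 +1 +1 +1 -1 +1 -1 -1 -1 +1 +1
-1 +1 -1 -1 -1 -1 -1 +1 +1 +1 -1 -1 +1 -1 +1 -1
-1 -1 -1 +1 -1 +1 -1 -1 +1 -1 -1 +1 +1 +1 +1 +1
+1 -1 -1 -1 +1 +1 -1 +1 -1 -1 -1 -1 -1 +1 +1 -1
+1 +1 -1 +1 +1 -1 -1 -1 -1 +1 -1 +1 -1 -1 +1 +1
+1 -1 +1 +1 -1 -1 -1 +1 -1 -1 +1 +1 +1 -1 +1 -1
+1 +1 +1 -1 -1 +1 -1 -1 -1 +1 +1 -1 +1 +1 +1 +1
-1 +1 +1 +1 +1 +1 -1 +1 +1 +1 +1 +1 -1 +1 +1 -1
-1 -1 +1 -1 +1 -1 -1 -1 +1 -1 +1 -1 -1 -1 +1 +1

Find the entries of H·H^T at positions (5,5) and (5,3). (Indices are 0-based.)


Row 3 of H: [1, 1, -1, 1, 1, -1, -1, -1, 1, -1, 1, -1, 1, 1, -1, -1].
Row 5 of H: [-1, -1, -1, 1, 1, -1, 1, 1, -1, 1, 1, -1, 1, 1, 1, 1].
(H·H^T)[5][5] = Σ_j H[5][j]·H[5][j] = (-1)² + (-1)² + (-1)² + (1)² + (1)² + (-1)² + (1)² + (1)² + (-1)² + (1)² + (1)² + (-1)² + (1)² + (1)² + (1)² + (1)² = 1 + 1 + 1 + 1 + 1 + 1 + 1 + 1 + 1 + 1 + 1 + 1 + 1 + 1 + 1 + 1 = 16.
(H·H^T)[5][3] = Σ_j H[5][j]·H[3][j] = (-1)·(1) + (-1)·(1) + (-1)·(-1) + (1)·(1) + (1)·(1) + (-1)·(-1) + (1)·(-1) + (1)·(-1) + (-1)·(1) + (1)·(-1) + (1)·(1) + (-1)·(-1) + (1)·(1) + (1)·(1) + (1)·(-1) + (1)·(-1) = -1 + -1 + 1 + 1 + 1 + 1 + -1 + -1 + -1 + -1 + 1 + 1 + 1 + 1 + -1 + -1 = 0.
So rows 5 and 3 are orthogonal; the diagonal entry equals n = 16.

(5,5) entry = 16; (5,3) entry = 0.


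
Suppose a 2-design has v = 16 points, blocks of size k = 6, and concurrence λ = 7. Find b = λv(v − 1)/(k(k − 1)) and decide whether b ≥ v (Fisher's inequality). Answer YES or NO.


b = λv(v − 1)/(k(k − 1)) = 7·16·15/(6·5) = 1680/30 = 56.
Compare with v = 16: b ≥ v, so Fisher's inequality holds.

YES


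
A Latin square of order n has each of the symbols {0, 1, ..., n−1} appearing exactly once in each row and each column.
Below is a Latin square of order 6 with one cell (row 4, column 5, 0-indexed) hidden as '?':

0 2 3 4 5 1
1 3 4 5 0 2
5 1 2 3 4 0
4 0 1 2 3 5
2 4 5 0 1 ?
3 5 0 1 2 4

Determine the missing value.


Row 4 contains symbols [0, 1, 2, 4, 5] — missing [3].
Column 5 contains symbols [0, 1, 2, 4, 5] — missing [3].
The missing symbol must appear in both missing sets; intersection = [3].
Therefore the hidden value is 3.

Missing value = 3.


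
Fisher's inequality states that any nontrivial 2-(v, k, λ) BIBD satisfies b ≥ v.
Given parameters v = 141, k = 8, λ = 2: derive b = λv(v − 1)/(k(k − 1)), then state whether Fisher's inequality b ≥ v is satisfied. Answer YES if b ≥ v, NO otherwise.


r = λ(v − 1)/(k − 1) = 2·140/7 = 40.
b = vr/k = 141·40/8 = 705.
Fisher's inequality: b ≥ v ⇔ 705 ≥ 141? YES.

YES


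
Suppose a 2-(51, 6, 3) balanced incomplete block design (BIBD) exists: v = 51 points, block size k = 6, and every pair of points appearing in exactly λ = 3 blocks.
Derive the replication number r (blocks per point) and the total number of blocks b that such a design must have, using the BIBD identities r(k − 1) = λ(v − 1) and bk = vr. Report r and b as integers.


Any 2-(v, k, λ) BIBD satisfies two necessary conditions:
  (i)  Each point sits in r blocks, and counting incidences through any fixed point gives r(k − 1) = λ(v − 1), so r = λ(v − 1)/(k − 1).
  (ii) Total incidences bk = vr, so b = vr/k.
Step 1: r = λ(v − 1)/(k − 1) = 3·(51 − 1)/(6 − 1) = 3·50/5 = 150/5 = 30.
Step 2: b = vr/k = 51·30/6 = 1530/6 = 255.
Check integrality: r = 30 ∈ Z ✓, b = 255 ∈ Z ✓.
(These identities are necessary conditions: they determine r and b for any design with these parameters, but do not by themselves prove that one exists.)

r = 30, b = 255.


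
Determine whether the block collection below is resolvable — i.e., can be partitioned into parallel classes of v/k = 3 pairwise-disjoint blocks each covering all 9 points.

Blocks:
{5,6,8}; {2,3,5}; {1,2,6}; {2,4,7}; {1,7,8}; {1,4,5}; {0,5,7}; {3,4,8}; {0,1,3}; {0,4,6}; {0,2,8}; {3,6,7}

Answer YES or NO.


v = 9, block size k = 3, number of blocks = 12.
For resolvability, blocks must partition into parallel classes of size v/k = 3.
Total blocks must therefore be a multiple of 3: 12 = 3·4 + 0 ⇒ divisible ✓.
Greedy packing gives 4 candidate class(es). Each should be a full parallel class (size 3, covers all 9 points).
  Class 1 (3 blocks): {5,6,8}; {2,4,7}; {0,1,3}. Points covered: [0, 1, 2, 3, 4, 5, 6, 7, 8].
  Class 2 (3 blocks): {2,3,5}; {1,7,8}; {0,4,6}. Points covered: [0, 1, 2, 3, 4, 5, 6, 7, 8].
  Class 3 (3 blocks): {1,2,6}; {0,5,7}; {3,4,8}. Points covered: [0, 1, 2, 3, 4, 5, 6, 7, 8].
  Class 4 (3 blocks): {1,4,5}; {0,2,8}; {3,6,7}. Points covered: [0, 1, 2, 3, 4, 5, 6, 7, 8].
All classes full (size 3)? YES. All classes cover every point? YES.
Resolvable? YES.

YES


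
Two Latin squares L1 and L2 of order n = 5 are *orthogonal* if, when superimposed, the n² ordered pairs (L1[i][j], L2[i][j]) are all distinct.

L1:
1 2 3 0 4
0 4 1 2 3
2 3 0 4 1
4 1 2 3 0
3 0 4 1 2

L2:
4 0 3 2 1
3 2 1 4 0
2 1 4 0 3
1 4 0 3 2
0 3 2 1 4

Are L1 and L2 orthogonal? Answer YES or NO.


Form the n² = 25 superimposed pairs (L1[i][j], L2[i][j]), row by row (rows and columns indexed from 0):
row 0: (1,4) (2,0) (3,3) (0,2) (4,1)
row 1: (0,3) (4,2) (1,1) (2,4) (3,0)
row 2: (2,2) (3,1) (0,4) (4,0) (1,3)
row 3: (4,1) (1,4) (2,0) (3,3) (0,2)
row 4: (3,0) (0,3) (4,2) (1,1) (2,4)
Orthogonality requires all 25 pairs distinct.
But the pair (4,1) repeats: cell (0,4) has L1 = 4, L2 = 1, and cell (3,0) has L1 = 4, L2 = 1.
A repeated pair means some other pair never occurs (only 15 distinct pairs out of 25), so the squares are not orthogonal.
Conclusion: NO.

NO


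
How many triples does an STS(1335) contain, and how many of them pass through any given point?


An STS(v) is a 2-(v, 3, 1) BIBD: block size k = 3, λ = 1.
Replication: r(k − 1) = λ(v − 1) ⇒ r·2 = 1335 − 1 = 1334 ⇒ r = 667.
Block count: b = v(v − 1)/6 = 1335·1334/6 = 1780890/6 = 296815.
(Check via bk = vr: 296815·3 = 890445 = 1335·667 = 890445 ✓.)

r = 667, b = 296815.


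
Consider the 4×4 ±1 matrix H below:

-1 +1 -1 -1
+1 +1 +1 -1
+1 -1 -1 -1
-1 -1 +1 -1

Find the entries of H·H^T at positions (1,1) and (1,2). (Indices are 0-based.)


Row 1 of H: [1, 1, 1, -1].
Row 2 of H: [1, -1, -1, -1].
(H·H^T)[1][1] = Σ_j H[1][j]·H[1][j] = (1)² + (1)² + (1)² + (-1)² = 1 + 1 + 1 + 1 = 4.
(H·H^T)[1][2] = Σ_j H[1][j]·H[2][j] = (1)·(1) + (1)·(-1) + (1)·(-1) + (-1)·(-1) = 1 + -1 + -1 + 1 = 0.
So rows 1 and 2 are orthogonal; the diagonal entry equals n = 4.

(1,1) entry = 4; (1,2) entry = 0.


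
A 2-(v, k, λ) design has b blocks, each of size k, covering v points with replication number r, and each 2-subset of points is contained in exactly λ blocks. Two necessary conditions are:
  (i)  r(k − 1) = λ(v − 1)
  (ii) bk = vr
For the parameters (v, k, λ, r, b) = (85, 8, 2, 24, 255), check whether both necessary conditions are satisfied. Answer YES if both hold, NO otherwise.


Condition (i): r(k − 1) = 24·7 = 168; λ(v − 1) = 2·84 = 168. Match? YES.
Condition (ii): bk = 255·8 = 2040; vr = 85·24 = 2040. Match? YES.
Both conditions hold? YES.

YES


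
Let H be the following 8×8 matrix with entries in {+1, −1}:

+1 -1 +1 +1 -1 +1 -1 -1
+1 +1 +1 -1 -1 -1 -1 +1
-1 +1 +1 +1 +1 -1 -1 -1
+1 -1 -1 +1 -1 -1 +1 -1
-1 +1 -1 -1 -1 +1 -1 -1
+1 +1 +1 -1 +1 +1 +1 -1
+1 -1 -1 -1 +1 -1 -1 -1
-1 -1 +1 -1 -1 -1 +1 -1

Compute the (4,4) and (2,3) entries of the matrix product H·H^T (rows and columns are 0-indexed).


Row 2 of H: [-1, 1, 1, 1, 1, -1, -1, -1].
Row 3 of H: [1, -1, -1, 1, -1, -1, 1, -1].
Row 4 of H: [-1, 1, -1, -1, -1, 1, -1, -1].
(H·H^T)[4][4] = Σ_j H[4][j]·H[4][j] = (-1)² + (1)² + (-1)² + (-1)² + (-1)² + (1)² + (-1)² + (-1)² = 1 + 1 + 1 + 1 + 1 + 1 + 1 + 1 = 8.
(H·H^T)[2][3] = Σ_j H[2][j]·H[3][j] = (-1)·(1) + (1)·(-1) + (1)·(-1) + (1)·(1) + (1)·(-1) + (-1)·(-1) + (-1)·(1) + (-1)·(-1) = -1 + -1 + -1 + 1 + -1 + 1 + -1 + 1 = -2.
Rows 2 and 3 are not orthogonal (dot product = -2 ≠ 0), so H is not a Hadamard matrix.

(4,4) entry = 8; (2,3) entry = -2.


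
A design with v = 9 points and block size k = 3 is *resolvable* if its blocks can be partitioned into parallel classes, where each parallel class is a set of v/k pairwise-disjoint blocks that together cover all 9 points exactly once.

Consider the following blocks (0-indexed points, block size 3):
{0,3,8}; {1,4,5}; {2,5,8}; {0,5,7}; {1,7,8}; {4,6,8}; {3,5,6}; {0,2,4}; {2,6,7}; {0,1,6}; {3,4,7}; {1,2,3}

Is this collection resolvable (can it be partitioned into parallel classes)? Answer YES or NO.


v = 9, block size k = 3, number of blocks = 12.
For resolvability, blocks must partition into parallel classes of size v/k = 3.
Total blocks must therefore be a multiple of 3: 12 = 3·4 + 0 ⇒ divisible ✓.
Greedy packing gives 4 candidate class(es). Each should be a full parallel class (size 3, covers all 9 points).
  Class 1 (3 blocks): {0,3,8}; {1,4,5}; {2,6,7}. Points covered: [0, 1, 2, 3, 4, 5, 6, 7, 8].
  Class 2 (3 blocks): {2,5,8}; {0,1,6}; {3,4,7}. Points covered: [0, 1, 2, 3, 4, 5, 6, 7, 8].
  Class 3 (3 blocks): {0,5,7}; {4,6,8}; {1,2,3}. Points covered: [0, 1, 2, 3, 4, 5, 6, 7, 8].
  Class 4 (3 blocks): {1,7,8}; {3,5,6}; {0,2,4}. Points covered: [0, 1, 2, 3, 4, 5, 6, 7, 8].
All classes full (size 3)? YES. All classes cover every point? YES.
Resolvable? YES.

YES


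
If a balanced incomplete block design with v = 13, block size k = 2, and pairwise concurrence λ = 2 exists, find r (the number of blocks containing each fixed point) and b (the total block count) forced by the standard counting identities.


Any 2-(v, k, λ) BIBD satisfies two necessary conditions:
  (i)  Each point sits in r blocks, and counting incidences through any fixed point gives r(k − 1) = λ(v − 1), so r = λ(v − 1)/(k − 1).
  (ii) Total incidences bk = vr, so b = vr/k.
Step 1: r = λ(v − 1)/(k − 1) = 2·(13 − 1)/(2 − 1) = 2·12/1 = 24/1 = 24.
Step 2: b = vr/k = 13·24/2 = 312/2 = 156.
Check integrality: r = 24 ∈ Z ✓, b = 156 ∈ Z ✓.
(These identities are necessary conditions: they determine r and b for any design with these parameters, but do not by themselves prove that one exists.)

r = 24, b = 156.


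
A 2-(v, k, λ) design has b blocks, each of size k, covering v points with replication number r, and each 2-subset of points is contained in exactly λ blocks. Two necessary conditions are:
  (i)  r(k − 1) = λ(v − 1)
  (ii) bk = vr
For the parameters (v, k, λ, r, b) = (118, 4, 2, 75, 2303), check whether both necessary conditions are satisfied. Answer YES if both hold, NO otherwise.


Condition (i): r(k − 1) = 75·3 = 225; λ(v − 1) = 2·117 = 234. Match? NO.
Condition (ii): bk = 2303·4 = 9212; vr = 118·75 = 8850. Match? NO.
Both conditions hold? NO.

NO


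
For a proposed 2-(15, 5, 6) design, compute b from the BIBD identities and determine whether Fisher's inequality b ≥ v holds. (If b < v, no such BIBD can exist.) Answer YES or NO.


r = λ(v − 1)/(k − 1) = 6·14/4 = 21.
b = vr/k = 15·21/5 = 63.
Fisher's inequality: b ≥ v ⇔ 63 ≥ 15? YES.

YES


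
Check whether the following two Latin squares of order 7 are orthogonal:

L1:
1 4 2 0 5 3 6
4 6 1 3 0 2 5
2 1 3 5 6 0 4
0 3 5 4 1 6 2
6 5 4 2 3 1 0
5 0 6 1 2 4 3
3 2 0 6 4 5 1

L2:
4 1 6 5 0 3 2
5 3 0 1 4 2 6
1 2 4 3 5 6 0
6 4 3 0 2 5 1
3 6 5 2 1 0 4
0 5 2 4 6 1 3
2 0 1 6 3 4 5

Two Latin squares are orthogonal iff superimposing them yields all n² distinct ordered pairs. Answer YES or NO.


Form the n² = 49 superimposed pairs (L1[i][j], L2[i][j]), row by row (rows and columns indexed from 0):
row 0: (1,4) (4,1) (2,6) (0,5) (5,0) (3,3) (6,2)
row 1: (4,5) (6,3) (1,0) (3,1) (0,4) (2,2) (5,6)
row 2: (2,1) (1,2) (3,4) (5,3) (6,5) (0,6) (4,0)
row 3: (0,6) (3,4) (5,3) (4,0) (1,2) (6,5) (2,1)
row 4: (6,3) (5,6) (4,5) (2,2) (3,1) (1,0) (0,4)
row 5: (5,0) (0,5) (6,2) (1,4) (2,6) (4,1) (3,3)
row 6: (3,2) (2,0) (0,1) (6,6) (4,3) (5,4) (1,5)
Orthogonality requires all 49 pairs distinct.
But the pair (0,6) repeats: cell (2,5) has L1 = 0, L2 = 6, and cell (3,0) has L1 = 0, L2 = 6.
A repeated pair means some other pair never occurs (only 28 distinct pairs out of 49), so the squares are not orthogonal.
Conclusion: NO.

NO


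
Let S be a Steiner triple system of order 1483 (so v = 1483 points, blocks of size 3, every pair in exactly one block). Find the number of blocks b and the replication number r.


An STS(v) is a 2-(v, 3, 1) BIBD: block size k = 3, λ = 1.
Replication: r(k − 1) = λ(v − 1) ⇒ r·2 = 1483 − 1 = 1482 ⇒ r = 741.
Block count: bk = vr ⇒ b·3 = 1483·741 = 1098903 ⇒ b = 366301.

r = 741, b = 366301.


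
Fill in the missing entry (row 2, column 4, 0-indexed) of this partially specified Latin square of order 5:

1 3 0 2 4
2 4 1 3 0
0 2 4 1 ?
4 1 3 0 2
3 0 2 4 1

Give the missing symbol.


Row 2 contains symbols [0, 1, 2, 4] — missing [3].
Column 4 contains symbols [0, 1, 2, 4] — missing [3].
The missing symbol must appear in both missing sets; intersection = [3].
Therefore the hidden value is 3.

Missing value = 3.


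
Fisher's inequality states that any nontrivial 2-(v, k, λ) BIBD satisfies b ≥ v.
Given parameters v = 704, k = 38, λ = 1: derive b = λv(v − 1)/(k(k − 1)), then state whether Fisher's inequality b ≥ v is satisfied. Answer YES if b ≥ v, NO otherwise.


r = λ(v − 1)/(k − 1) = 1·703/37 = 19.
b = vr/k = 704·19/38 = 352.
Fisher's inequality: b ≥ v ⇔ 352 ≥ 704? NO.

NO


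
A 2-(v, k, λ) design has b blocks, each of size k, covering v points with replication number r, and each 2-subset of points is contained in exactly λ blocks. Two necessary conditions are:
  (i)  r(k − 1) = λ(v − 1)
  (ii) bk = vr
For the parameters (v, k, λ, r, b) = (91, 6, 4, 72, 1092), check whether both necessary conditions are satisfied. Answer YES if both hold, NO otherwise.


Condition (i): r(k − 1) = 72·5 = 360; λ(v − 1) = 4·90 = 360. Match? YES.
Condition (ii): bk = 1092·6 = 6552; vr = 91·72 = 6552. Match? YES.
Both conditions hold? YES.

YES


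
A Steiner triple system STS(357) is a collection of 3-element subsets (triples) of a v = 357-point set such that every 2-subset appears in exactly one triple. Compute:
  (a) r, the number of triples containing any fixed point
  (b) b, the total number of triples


An STS(v) is a 2-(v, 3, 1) BIBD: block size k = 3, λ = 1.
Replication: r(k − 1) = λ(v − 1) ⇒ r·2 = 357 − 1 = 356 ⇒ r = 178.
Block count: bk = vr ⇒ b·3 = 357·178 = 63546 ⇒ b = 21182.

r = 178, b = 21182.


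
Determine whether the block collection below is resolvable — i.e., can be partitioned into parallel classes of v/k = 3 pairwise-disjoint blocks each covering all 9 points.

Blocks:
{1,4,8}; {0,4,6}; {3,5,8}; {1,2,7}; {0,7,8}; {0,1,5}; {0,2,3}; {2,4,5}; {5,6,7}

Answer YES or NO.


v = 9, block size k = 3, number of blocks = 9.
For resolvability, blocks must partition into parallel classes of size v/k = 3.
Total blocks must therefore be a multiple of 3: 9 = 3·3 + 0 ⇒ divisible ✓.
Consider block {0,7,8}. The only other block(s) in the collection disjoint from it are {2,4,5} — just 1 block(s). Any parallel class containing {0,7,8} would need 2 other blocks each disjoint from it, so no parallel class of size 3 can contain {0,7,8}.
Since every block must belong to some parallel class in a resolution, the collection cannot be partitioned into parallel classes.
Resolvable? NO.

NO


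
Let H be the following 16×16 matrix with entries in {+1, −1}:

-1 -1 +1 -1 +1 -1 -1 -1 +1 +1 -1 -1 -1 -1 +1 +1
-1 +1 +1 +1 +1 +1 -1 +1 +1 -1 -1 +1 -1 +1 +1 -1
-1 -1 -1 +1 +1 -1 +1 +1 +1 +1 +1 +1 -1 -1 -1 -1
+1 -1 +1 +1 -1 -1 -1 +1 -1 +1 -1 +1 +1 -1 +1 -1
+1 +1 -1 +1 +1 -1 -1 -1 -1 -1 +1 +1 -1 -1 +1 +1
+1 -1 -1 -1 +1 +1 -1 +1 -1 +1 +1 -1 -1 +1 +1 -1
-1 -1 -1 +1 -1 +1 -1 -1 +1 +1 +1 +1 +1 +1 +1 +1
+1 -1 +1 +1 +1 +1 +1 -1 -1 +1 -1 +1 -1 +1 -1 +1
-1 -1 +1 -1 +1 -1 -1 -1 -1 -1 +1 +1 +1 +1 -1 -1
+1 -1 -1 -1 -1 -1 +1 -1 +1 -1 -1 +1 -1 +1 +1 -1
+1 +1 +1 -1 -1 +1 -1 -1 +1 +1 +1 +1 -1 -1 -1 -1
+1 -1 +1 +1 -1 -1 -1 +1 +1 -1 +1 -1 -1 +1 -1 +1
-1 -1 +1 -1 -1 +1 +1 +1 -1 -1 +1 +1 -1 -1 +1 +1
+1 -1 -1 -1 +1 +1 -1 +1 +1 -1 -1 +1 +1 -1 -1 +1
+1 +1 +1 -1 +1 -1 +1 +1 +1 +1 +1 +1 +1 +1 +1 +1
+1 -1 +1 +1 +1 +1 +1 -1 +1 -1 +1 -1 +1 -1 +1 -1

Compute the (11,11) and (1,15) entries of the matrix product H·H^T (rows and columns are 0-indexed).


Row 1 of H: [-1, 1, 1, 1, 1, 1, -1, 1, 1, -1, -1, 1, -1, 1, 1, -1].
Row 11 of H: [1, -1, 1, 1, -1, -1, -1, 1, 1, -1, 1, -1, -1, 1, -1, 1].
Row 15 of H: [1, -1, 1, 1, 1, 1, 1, -1, 1, -1, 1, -1, 1, -1, 1, -1].
(H·H^T)[11][11] = Σ_j H[11][j]·H[11][j] = (1)² + (-1)² + (1)² + (1)² + (-1)² + (-1)² + (-1)² + (1)² + (1)² + (-1)² + (1)² + (-1)² + (-1)² + (1)² + (-1)² + (1)² = 1 + 1 + 1 + 1 + 1 + 1 + 1 + 1 + 1 + 1 + 1 + 1 + 1 + 1 + 1 + 1 = 16.
(H·H^T)[1][15] = Σ_j H[1][j]·H[15][j] = (-1)·(1) + (1)·(-1) + (1)·(1) + (1)·(1) + (1)·(1) + (1)·(1) + (-1)·(1) + (1)·(-1) + (1)·(1) + (-1)·(-1) + (-1)·(1) + (1)·(-1) + (-1)·(1) + (1)·(-1) + (1)·(1) + (-1)·(-1) = -1 + -1 + 1 + 1 + 1 + 1 + -1 + -1 + 1 + 1 + -1 + -1 + -1 + -1 + 1 + 1 = 0.
So rows 1 and 15 are orthogonal; the diagonal entry equals n = 16.

(11,11) entry = 16; (1,15) entry = 0.


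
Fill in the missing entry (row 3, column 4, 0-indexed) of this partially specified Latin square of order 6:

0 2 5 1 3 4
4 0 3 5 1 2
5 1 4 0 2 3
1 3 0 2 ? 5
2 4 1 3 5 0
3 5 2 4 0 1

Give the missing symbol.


Row 3 contains symbols [0, 1, 2, 3, 5] — missing [4].
Column 4 contains symbols [0, 1, 2, 3, 5] — missing [4].
The missing symbol must appear in both missing sets; intersection = [4].
Therefore the hidden value is 4.

Missing value = 4.
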